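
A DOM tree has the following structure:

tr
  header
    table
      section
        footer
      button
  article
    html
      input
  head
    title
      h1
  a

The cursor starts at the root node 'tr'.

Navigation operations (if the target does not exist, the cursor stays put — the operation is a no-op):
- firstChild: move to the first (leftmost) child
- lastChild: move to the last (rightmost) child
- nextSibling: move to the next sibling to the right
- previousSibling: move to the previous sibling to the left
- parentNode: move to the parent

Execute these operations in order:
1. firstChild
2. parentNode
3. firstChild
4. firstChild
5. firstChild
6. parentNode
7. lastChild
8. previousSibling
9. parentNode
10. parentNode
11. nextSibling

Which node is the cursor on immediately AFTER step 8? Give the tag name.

Answer: section

Derivation:
After 1 (firstChild): header
After 2 (parentNode): tr
After 3 (firstChild): header
After 4 (firstChild): table
After 5 (firstChild): section
After 6 (parentNode): table
After 7 (lastChild): button
After 8 (previousSibling): section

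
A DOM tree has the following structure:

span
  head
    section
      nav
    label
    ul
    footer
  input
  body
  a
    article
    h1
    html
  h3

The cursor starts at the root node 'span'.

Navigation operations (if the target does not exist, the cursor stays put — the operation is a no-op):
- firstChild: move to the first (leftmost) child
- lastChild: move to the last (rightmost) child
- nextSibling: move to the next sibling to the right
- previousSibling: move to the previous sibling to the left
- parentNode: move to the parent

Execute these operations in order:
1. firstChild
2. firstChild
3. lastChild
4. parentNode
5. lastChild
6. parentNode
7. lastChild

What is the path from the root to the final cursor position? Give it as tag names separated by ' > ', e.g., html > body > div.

Answer: span > head > section > nav

Derivation:
After 1 (firstChild): head
After 2 (firstChild): section
After 3 (lastChild): nav
After 4 (parentNode): section
After 5 (lastChild): nav
After 6 (parentNode): section
After 7 (lastChild): nav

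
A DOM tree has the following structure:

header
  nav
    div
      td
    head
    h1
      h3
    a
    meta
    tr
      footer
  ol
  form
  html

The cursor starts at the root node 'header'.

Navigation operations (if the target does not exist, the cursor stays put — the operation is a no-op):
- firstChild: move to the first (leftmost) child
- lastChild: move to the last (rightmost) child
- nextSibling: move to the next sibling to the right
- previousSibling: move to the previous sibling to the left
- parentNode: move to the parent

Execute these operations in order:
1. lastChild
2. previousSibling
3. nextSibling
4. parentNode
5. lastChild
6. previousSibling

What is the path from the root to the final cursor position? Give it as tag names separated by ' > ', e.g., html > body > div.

After 1 (lastChild): html
After 2 (previousSibling): form
After 3 (nextSibling): html
After 4 (parentNode): header
After 5 (lastChild): html
After 6 (previousSibling): form

Answer: header > form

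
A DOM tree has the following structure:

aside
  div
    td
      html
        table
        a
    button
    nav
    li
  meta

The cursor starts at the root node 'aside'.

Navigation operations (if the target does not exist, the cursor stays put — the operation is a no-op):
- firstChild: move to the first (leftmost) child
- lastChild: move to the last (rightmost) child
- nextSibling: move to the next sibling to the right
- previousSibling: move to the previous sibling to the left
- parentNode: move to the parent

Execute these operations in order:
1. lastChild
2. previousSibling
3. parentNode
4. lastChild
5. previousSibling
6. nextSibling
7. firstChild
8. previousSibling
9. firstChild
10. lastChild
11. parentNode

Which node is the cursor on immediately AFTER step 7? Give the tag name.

After 1 (lastChild): meta
After 2 (previousSibling): div
After 3 (parentNode): aside
After 4 (lastChild): meta
After 5 (previousSibling): div
After 6 (nextSibling): meta
After 7 (firstChild): meta (no-op, stayed)

Answer: meta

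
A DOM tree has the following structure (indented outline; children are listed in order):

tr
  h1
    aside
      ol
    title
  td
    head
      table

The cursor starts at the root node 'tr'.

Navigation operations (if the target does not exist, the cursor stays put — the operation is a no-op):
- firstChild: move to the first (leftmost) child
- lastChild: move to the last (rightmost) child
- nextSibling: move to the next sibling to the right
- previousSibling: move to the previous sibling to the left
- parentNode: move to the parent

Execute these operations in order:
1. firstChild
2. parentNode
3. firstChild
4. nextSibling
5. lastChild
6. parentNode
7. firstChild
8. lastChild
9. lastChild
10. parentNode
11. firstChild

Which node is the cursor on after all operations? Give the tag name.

Answer: table

Derivation:
After 1 (firstChild): h1
After 2 (parentNode): tr
After 3 (firstChild): h1
After 4 (nextSibling): td
After 5 (lastChild): head
After 6 (parentNode): td
After 7 (firstChild): head
After 8 (lastChild): table
After 9 (lastChild): table (no-op, stayed)
After 10 (parentNode): head
After 11 (firstChild): table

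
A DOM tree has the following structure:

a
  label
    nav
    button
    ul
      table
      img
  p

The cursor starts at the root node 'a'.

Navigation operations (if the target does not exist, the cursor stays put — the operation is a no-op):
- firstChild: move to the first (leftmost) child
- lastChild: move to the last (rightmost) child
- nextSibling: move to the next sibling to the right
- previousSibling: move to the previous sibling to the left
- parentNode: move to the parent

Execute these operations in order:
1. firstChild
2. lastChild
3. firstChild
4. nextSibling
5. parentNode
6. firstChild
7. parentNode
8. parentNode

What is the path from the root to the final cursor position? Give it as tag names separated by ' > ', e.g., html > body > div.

After 1 (firstChild): label
After 2 (lastChild): ul
After 3 (firstChild): table
After 4 (nextSibling): img
After 5 (parentNode): ul
After 6 (firstChild): table
After 7 (parentNode): ul
After 8 (parentNode): label

Answer: a > label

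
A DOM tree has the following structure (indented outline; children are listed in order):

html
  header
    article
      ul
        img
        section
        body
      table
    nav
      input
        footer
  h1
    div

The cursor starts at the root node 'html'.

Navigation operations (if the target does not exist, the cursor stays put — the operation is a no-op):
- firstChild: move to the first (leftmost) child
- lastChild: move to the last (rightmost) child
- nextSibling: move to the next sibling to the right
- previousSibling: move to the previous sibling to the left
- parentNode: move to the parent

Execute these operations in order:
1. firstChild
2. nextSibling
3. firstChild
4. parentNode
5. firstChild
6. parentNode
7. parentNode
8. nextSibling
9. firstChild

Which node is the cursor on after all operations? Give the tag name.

After 1 (firstChild): header
After 2 (nextSibling): h1
After 3 (firstChild): div
After 4 (parentNode): h1
After 5 (firstChild): div
After 6 (parentNode): h1
After 7 (parentNode): html
After 8 (nextSibling): html (no-op, stayed)
After 9 (firstChild): header

Answer: header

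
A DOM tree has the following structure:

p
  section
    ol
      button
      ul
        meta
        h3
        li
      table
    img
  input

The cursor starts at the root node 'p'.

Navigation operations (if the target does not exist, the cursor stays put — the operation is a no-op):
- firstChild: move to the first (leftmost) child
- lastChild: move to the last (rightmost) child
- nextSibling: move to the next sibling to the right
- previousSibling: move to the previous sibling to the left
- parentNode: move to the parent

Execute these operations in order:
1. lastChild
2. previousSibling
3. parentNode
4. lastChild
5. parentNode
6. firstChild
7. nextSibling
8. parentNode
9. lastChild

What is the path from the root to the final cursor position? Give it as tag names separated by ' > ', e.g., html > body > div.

Answer: p > input

Derivation:
After 1 (lastChild): input
After 2 (previousSibling): section
After 3 (parentNode): p
After 4 (lastChild): input
After 5 (parentNode): p
After 6 (firstChild): section
After 7 (nextSibling): input
After 8 (parentNode): p
After 9 (lastChild): input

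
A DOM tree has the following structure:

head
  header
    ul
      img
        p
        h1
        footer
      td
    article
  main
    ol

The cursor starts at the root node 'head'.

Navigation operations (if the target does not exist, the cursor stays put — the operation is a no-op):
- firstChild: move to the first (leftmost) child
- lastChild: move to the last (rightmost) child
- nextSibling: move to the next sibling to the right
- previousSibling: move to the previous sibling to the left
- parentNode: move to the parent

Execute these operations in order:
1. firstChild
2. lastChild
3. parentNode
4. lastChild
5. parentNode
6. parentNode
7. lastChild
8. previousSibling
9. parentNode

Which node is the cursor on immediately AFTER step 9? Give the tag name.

Answer: head

Derivation:
After 1 (firstChild): header
After 2 (lastChild): article
After 3 (parentNode): header
After 4 (lastChild): article
After 5 (parentNode): header
After 6 (parentNode): head
After 7 (lastChild): main
After 8 (previousSibling): header
After 9 (parentNode): head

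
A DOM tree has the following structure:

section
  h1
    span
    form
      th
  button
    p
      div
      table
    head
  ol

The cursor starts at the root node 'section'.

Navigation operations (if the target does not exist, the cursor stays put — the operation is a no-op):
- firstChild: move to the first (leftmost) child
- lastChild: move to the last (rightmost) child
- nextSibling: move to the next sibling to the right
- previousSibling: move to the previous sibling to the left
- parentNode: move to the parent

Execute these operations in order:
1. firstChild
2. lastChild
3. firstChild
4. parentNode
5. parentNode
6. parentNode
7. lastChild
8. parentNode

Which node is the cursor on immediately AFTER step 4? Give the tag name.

After 1 (firstChild): h1
After 2 (lastChild): form
After 3 (firstChild): th
After 4 (parentNode): form

Answer: form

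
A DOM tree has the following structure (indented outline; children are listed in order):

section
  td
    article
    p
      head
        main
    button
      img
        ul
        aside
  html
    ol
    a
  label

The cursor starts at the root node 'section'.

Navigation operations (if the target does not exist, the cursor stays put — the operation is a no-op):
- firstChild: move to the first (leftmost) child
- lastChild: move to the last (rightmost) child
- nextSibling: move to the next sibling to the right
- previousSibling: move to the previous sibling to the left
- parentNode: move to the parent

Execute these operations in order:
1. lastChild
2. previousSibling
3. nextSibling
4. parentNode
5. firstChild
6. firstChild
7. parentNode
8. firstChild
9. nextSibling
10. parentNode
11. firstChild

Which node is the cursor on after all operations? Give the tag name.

Answer: article

Derivation:
After 1 (lastChild): label
After 2 (previousSibling): html
After 3 (nextSibling): label
After 4 (parentNode): section
After 5 (firstChild): td
After 6 (firstChild): article
After 7 (parentNode): td
After 8 (firstChild): article
After 9 (nextSibling): p
After 10 (parentNode): td
After 11 (firstChild): article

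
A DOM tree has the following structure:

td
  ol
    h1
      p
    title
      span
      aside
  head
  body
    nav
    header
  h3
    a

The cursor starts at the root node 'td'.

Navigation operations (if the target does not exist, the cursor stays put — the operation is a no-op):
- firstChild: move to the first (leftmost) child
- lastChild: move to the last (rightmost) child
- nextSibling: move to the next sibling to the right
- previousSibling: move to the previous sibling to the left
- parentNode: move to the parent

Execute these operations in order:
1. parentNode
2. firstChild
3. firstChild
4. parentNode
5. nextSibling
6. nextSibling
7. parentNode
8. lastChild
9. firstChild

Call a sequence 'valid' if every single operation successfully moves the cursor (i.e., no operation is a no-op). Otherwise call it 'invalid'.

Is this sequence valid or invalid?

Answer: invalid

Derivation:
After 1 (parentNode): td (no-op, stayed)
After 2 (firstChild): ol
After 3 (firstChild): h1
After 4 (parentNode): ol
After 5 (nextSibling): head
After 6 (nextSibling): body
After 7 (parentNode): td
After 8 (lastChild): h3
After 9 (firstChild): a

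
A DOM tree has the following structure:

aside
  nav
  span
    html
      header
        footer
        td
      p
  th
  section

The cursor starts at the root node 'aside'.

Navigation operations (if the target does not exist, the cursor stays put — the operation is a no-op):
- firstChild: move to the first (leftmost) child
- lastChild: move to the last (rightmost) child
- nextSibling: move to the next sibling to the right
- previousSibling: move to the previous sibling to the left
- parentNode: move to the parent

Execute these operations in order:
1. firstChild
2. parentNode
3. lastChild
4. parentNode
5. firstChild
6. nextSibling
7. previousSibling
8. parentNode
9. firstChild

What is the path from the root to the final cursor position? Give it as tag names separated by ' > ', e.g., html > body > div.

Answer: aside > nav

Derivation:
After 1 (firstChild): nav
After 2 (parentNode): aside
After 3 (lastChild): section
After 4 (parentNode): aside
After 5 (firstChild): nav
After 6 (nextSibling): span
After 7 (previousSibling): nav
After 8 (parentNode): aside
After 9 (firstChild): nav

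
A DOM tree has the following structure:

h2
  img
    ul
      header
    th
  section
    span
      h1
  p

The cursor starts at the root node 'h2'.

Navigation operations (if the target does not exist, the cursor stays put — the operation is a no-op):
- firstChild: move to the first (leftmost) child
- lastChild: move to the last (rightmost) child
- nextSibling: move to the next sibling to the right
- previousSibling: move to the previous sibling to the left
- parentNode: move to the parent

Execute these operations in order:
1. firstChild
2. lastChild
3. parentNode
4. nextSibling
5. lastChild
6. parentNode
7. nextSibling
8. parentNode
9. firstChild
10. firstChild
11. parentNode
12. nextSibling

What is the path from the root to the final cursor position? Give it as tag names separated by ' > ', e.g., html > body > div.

Answer: h2 > section

Derivation:
After 1 (firstChild): img
After 2 (lastChild): th
After 3 (parentNode): img
After 4 (nextSibling): section
After 5 (lastChild): span
After 6 (parentNode): section
After 7 (nextSibling): p
After 8 (parentNode): h2
After 9 (firstChild): img
After 10 (firstChild): ul
After 11 (parentNode): img
After 12 (nextSibling): section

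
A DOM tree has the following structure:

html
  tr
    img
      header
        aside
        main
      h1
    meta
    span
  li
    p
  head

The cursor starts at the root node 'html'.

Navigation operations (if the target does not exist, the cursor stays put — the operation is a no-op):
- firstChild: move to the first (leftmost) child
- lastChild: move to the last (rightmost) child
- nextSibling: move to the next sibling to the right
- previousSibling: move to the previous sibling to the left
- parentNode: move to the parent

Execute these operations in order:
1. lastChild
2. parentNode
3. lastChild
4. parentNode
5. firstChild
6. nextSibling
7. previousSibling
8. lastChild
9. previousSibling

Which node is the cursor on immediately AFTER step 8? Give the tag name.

After 1 (lastChild): head
After 2 (parentNode): html
After 3 (lastChild): head
After 4 (parentNode): html
After 5 (firstChild): tr
After 6 (nextSibling): li
After 7 (previousSibling): tr
After 8 (lastChild): span

Answer: span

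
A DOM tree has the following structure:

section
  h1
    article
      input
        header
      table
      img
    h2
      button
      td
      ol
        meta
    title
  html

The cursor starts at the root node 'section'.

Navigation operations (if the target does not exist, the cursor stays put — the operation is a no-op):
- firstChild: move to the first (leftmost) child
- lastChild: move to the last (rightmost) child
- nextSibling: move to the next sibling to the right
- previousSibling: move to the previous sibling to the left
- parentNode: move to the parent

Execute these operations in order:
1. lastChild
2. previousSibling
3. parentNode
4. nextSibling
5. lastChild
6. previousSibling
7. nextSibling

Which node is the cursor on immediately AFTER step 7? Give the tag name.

After 1 (lastChild): html
After 2 (previousSibling): h1
After 3 (parentNode): section
After 4 (nextSibling): section (no-op, stayed)
After 5 (lastChild): html
After 6 (previousSibling): h1
After 7 (nextSibling): html

Answer: html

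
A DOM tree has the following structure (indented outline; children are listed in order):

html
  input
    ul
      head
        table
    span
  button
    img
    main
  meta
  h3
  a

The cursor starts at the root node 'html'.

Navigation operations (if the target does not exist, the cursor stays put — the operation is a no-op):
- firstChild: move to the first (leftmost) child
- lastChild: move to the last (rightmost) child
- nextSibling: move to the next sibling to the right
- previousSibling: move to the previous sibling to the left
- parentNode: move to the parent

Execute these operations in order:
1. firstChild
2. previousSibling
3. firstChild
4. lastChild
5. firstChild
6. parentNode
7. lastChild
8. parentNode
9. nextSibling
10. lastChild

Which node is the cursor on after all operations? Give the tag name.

Answer: table

Derivation:
After 1 (firstChild): input
After 2 (previousSibling): input (no-op, stayed)
After 3 (firstChild): ul
After 4 (lastChild): head
After 5 (firstChild): table
After 6 (parentNode): head
After 7 (lastChild): table
After 8 (parentNode): head
After 9 (nextSibling): head (no-op, stayed)
After 10 (lastChild): table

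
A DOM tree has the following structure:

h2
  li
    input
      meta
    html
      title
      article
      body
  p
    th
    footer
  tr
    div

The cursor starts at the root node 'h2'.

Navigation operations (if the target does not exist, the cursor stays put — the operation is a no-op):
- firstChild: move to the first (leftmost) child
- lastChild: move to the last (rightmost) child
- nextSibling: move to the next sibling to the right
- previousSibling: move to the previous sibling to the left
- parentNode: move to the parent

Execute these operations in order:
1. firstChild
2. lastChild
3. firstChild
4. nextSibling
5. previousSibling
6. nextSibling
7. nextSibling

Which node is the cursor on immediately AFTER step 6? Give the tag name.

Answer: article

Derivation:
After 1 (firstChild): li
After 2 (lastChild): html
After 3 (firstChild): title
After 4 (nextSibling): article
After 5 (previousSibling): title
After 6 (nextSibling): article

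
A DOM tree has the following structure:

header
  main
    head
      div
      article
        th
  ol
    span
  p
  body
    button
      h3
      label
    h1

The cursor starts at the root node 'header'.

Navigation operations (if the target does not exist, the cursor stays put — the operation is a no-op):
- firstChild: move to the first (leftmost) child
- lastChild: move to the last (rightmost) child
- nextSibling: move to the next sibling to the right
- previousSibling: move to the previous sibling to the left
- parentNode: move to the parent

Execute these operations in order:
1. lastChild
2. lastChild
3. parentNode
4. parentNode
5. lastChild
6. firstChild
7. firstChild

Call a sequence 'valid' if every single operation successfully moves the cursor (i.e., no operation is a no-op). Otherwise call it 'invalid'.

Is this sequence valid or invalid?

After 1 (lastChild): body
After 2 (lastChild): h1
After 3 (parentNode): body
After 4 (parentNode): header
After 5 (lastChild): body
After 6 (firstChild): button
After 7 (firstChild): h3

Answer: valid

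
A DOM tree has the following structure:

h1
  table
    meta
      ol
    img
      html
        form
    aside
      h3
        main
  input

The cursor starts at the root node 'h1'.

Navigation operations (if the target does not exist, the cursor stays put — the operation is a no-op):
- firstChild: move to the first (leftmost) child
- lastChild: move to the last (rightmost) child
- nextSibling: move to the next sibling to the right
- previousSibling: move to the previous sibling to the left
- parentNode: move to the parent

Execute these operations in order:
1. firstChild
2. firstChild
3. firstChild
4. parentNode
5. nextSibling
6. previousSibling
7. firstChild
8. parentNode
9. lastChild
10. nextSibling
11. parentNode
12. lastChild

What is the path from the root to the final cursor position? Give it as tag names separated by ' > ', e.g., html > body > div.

Answer: h1 > table > meta > ol

Derivation:
After 1 (firstChild): table
After 2 (firstChild): meta
After 3 (firstChild): ol
After 4 (parentNode): meta
After 5 (nextSibling): img
After 6 (previousSibling): meta
After 7 (firstChild): ol
After 8 (parentNode): meta
After 9 (lastChild): ol
After 10 (nextSibling): ol (no-op, stayed)
After 11 (parentNode): meta
After 12 (lastChild): ol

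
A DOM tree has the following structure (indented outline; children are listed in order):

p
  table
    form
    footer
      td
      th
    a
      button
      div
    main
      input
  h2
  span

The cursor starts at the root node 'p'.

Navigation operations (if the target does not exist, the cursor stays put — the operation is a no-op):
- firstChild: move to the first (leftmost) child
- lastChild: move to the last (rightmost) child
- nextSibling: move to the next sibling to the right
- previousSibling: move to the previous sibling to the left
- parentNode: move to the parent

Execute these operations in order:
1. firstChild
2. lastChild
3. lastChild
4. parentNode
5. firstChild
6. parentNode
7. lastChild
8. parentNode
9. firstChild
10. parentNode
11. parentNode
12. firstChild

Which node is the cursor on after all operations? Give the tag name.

Answer: form

Derivation:
After 1 (firstChild): table
After 2 (lastChild): main
After 3 (lastChild): input
After 4 (parentNode): main
After 5 (firstChild): input
After 6 (parentNode): main
After 7 (lastChild): input
After 8 (parentNode): main
After 9 (firstChild): input
After 10 (parentNode): main
After 11 (parentNode): table
After 12 (firstChild): form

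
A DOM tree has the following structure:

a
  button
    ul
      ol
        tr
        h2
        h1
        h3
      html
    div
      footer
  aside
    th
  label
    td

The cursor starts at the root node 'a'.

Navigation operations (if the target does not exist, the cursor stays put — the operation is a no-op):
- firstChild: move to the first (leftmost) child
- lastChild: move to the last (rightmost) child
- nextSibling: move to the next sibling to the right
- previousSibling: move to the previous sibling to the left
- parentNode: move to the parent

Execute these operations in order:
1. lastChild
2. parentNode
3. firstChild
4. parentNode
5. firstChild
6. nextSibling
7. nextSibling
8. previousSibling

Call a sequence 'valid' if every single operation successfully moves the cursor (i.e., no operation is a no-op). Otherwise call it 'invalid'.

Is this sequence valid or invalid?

Answer: valid

Derivation:
After 1 (lastChild): label
After 2 (parentNode): a
After 3 (firstChild): button
After 4 (parentNode): a
After 5 (firstChild): button
After 6 (nextSibling): aside
After 7 (nextSibling): label
After 8 (previousSibling): aside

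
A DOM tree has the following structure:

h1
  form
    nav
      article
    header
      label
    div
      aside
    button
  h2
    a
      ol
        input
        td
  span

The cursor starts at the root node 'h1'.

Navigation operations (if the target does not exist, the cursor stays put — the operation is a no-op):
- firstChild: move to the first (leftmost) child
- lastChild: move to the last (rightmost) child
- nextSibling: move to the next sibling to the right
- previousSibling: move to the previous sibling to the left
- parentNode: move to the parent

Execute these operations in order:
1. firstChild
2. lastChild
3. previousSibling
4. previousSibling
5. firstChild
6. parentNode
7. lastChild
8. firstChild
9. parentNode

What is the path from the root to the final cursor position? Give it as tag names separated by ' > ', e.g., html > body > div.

After 1 (firstChild): form
After 2 (lastChild): button
After 3 (previousSibling): div
After 4 (previousSibling): header
After 5 (firstChild): label
After 6 (parentNode): header
After 7 (lastChild): label
After 8 (firstChild): label (no-op, stayed)
After 9 (parentNode): header

Answer: h1 > form > header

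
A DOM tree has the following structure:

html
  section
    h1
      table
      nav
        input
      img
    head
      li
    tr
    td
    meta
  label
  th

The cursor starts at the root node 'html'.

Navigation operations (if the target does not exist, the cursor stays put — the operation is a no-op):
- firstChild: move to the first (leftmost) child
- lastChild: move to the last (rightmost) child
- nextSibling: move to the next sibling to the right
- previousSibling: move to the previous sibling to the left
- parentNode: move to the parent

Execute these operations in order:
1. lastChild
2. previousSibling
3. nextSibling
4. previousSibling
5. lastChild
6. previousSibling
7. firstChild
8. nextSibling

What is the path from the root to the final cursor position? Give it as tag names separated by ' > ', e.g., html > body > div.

After 1 (lastChild): th
After 2 (previousSibling): label
After 3 (nextSibling): th
After 4 (previousSibling): label
After 5 (lastChild): label (no-op, stayed)
After 6 (previousSibling): section
After 7 (firstChild): h1
After 8 (nextSibling): head

Answer: html > section > head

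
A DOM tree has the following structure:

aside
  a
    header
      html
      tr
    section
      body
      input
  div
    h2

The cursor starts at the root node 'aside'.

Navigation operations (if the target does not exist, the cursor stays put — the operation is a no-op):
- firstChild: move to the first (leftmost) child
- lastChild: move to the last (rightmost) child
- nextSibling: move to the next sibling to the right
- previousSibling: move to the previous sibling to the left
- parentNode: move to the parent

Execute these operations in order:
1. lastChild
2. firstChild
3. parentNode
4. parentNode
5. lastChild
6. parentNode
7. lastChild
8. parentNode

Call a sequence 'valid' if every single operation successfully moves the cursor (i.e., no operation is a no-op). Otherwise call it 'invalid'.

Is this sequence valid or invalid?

Answer: valid

Derivation:
After 1 (lastChild): div
After 2 (firstChild): h2
After 3 (parentNode): div
After 4 (parentNode): aside
After 5 (lastChild): div
After 6 (parentNode): aside
After 7 (lastChild): div
After 8 (parentNode): aside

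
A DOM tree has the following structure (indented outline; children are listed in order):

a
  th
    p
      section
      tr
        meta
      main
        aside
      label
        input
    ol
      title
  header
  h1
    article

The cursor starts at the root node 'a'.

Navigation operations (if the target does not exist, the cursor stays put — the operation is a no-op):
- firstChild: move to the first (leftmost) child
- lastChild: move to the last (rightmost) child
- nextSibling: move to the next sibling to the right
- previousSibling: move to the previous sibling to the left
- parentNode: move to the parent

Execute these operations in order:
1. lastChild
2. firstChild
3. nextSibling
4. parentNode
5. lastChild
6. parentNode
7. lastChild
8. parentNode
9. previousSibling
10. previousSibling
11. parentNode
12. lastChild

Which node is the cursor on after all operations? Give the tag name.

Answer: h1

Derivation:
After 1 (lastChild): h1
After 2 (firstChild): article
After 3 (nextSibling): article (no-op, stayed)
After 4 (parentNode): h1
After 5 (lastChild): article
After 6 (parentNode): h1
After 7 (lastChild): article
After 8 (parentNode): h1
After 9 (previousSibling): header
After 10 (previousSibling): th
After 11 (parentNode): a
After 12 (lastChild): h1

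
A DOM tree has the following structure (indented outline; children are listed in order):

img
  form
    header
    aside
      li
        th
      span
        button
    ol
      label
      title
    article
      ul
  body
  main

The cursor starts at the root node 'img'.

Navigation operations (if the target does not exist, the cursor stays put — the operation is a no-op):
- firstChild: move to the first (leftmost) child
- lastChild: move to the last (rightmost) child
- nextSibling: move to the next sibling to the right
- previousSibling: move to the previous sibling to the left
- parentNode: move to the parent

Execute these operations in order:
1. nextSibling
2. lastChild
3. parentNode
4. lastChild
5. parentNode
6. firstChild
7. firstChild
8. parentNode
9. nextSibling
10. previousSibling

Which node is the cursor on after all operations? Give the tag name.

Answer: form

Derivation:
After 1 (nextSibling): img (no-op, stayed)
After 2 (lastChild): main
After 3 (parentNode): img
After 4 (lastChild): main
After 5 (parentNode): img
After 6 (firstChild): form
After 7 (firstChild): header
After 8 (parentNode): form
After 9 (nextSibling): body
After 10 (previousSibling): form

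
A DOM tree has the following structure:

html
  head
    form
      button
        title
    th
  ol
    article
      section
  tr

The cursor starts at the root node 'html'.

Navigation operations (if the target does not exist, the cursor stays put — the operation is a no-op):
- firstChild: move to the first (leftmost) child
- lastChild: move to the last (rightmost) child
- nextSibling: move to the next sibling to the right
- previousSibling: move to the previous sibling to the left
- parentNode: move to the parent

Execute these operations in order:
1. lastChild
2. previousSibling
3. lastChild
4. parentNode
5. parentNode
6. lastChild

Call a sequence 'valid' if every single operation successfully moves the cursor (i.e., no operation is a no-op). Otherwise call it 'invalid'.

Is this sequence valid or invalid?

After 1 (lastChild): tr
After 2 (previousSibling): ol
After 3 (lastChild): article
After 4 (parentNode): ol
After 5 (parentNode): html
After 6 (lastChild): tr

Answer: valid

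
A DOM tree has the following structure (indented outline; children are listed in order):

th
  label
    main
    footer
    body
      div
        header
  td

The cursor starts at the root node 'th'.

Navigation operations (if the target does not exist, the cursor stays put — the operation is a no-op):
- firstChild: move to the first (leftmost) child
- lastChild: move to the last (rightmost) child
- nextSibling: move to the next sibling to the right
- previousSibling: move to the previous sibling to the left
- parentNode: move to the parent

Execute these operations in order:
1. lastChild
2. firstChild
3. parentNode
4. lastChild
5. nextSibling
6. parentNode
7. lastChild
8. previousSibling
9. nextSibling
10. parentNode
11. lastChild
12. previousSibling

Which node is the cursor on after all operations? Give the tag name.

After 1 (lastChild): td
After 2 (firstChild): td (no-op, stayed)
After 3 (parentNode): th
After 4 (lastChild): td
After 5 (nextSibling): td (no-op, stayed)
After 6 (parentNode): th
After 7 (lastChild): td
After 8 (previousSibling): label
After 9 (nextSibling): td
After 10 (parentNode): th
After 11 (lastChild): td
After 12 (previousSibling): label

Answer: label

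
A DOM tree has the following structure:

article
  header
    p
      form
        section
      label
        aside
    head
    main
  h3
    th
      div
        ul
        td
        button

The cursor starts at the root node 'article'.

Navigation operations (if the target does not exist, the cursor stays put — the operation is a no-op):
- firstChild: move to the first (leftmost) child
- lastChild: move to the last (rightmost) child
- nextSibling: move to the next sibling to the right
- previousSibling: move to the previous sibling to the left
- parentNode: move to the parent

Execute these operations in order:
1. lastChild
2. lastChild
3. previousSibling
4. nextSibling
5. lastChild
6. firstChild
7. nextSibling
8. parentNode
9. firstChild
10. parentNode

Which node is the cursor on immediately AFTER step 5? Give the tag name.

After 1 (lastChild): h3
After 2 (lastChild): th
After 3 (previousSibling): th (no-op, stayed)
After 4 (nextSibling): th (no-op, stayed)
After 5 (lastChild): div

Answer: div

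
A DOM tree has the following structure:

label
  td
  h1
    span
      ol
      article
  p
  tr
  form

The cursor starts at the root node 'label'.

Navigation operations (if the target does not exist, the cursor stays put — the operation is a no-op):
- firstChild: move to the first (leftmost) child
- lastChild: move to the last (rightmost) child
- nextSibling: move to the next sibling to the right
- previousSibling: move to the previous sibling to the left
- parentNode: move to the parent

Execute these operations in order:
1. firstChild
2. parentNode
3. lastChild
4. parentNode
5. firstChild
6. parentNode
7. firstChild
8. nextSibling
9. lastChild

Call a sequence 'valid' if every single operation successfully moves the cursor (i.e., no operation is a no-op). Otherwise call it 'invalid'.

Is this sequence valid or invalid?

Answer: valid

Derivation:
After 1 (firstChild): td
After 2 (parentNode): label
After 3 (lastChild): form
After 4 (parentNode): label
After 5 (firstChild): td
After 6 (parentNode): label
After 7 (firstChild): td
After 8 (nextSibling): h1
After 9 (lastChild): span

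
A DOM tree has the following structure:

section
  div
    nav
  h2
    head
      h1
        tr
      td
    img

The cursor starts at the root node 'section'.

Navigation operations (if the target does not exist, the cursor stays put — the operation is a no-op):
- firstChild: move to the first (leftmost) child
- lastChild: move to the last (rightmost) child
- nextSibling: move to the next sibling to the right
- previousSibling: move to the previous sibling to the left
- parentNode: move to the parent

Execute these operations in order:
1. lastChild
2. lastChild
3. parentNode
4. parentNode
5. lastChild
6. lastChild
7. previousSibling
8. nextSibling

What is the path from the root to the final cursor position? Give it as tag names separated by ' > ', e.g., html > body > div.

After 1 (lastChild): h2
After 2 (lastChild): img
After 3 (parentNode): h2
After 4 (parentNode): section
After 5 (lastChild): h2
After 6 (lastChild): img
After 7 (previousSibling): head
After 8 (nextSibling): img

Answer: section > h2 > img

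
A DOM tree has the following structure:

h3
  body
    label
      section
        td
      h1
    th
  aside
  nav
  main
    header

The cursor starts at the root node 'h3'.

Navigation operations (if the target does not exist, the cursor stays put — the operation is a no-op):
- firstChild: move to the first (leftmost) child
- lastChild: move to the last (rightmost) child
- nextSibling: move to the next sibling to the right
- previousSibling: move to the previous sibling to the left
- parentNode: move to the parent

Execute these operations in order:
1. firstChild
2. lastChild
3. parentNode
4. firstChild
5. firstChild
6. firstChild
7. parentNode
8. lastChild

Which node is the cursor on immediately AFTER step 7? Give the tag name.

After 1 (firstChild): body
After 2 (lastChild): th
After 3 (parentNode): body
After 4 (firstChild): label
After 5 (firstChild): section
After 6 (firstChild): td
After 7 (parentNode): section

Answer: section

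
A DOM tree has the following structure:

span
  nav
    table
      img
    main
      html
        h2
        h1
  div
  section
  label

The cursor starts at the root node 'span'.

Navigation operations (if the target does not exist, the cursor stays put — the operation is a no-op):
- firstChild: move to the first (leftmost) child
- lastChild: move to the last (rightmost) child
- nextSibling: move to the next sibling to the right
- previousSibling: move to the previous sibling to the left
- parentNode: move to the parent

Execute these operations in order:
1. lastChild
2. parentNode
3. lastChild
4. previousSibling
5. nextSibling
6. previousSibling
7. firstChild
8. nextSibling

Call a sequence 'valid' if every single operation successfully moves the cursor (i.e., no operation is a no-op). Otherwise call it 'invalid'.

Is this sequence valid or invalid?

After 1 (lastChild): label
After 2 (parentNode): span
After 3 (lastChild): label
After 4 (previousSibling): section
After 5 (nextSibling): label
After 6 (previousSibling): section
After 7 (firstChild): section (no-op, stayed)
After 8 (nextSibling): label

Answer: invalid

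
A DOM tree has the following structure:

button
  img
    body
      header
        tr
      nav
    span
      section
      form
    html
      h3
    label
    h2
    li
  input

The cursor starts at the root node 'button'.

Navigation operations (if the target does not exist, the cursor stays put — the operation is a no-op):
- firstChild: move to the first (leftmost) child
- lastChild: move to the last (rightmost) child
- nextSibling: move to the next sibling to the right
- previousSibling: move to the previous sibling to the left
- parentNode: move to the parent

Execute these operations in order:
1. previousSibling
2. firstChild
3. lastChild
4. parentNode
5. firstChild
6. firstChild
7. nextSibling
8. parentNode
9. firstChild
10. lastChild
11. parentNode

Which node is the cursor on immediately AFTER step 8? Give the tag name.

After 1 (previousSibling): button (no-op, stayed)
After 2 (firstChild): img
After 3 (lastChild): li
After 4 (parentNode): img
After 5 (firstChild): body
After 6 (firstChild): header
After 7 (nextSibling): nav
After 8 (parentNode): body

Answer: body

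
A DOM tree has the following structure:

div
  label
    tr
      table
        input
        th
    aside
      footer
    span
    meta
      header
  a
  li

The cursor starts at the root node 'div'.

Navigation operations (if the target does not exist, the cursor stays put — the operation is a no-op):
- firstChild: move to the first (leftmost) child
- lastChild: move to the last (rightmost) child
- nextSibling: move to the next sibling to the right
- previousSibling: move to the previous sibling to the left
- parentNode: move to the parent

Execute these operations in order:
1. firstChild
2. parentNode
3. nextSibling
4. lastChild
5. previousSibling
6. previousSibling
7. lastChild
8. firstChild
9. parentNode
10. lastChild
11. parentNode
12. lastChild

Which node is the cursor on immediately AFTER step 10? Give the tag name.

Answer: header

Derivation:
After 1 (firstChild): label
After 2 (parentNode): div
After 3 (nextSibling): div (no-op, stayed)
After 4 (lastChild): li
After 5 (previousSibling): a
After 6 (previousSibling): label
After 7 (lastChild): meta
After 8 (firstChild): header
After 9 (parentNode): meta
After 10 (lastChild): header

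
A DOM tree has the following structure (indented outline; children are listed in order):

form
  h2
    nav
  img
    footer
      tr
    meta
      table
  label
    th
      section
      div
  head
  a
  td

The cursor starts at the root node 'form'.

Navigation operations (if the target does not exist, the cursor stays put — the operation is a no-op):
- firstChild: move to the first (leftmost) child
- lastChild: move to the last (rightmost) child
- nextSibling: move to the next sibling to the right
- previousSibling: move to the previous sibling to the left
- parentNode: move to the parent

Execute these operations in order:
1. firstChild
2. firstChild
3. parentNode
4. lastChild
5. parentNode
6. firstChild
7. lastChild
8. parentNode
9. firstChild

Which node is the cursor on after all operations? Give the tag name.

Answer: nav

Derivation:
After 1 (firstChild): h2
After 2 (firstChild): nav
After 3 (parentNode): h2
After 4 (lastChild): nav
After 5 (parentNode): h2
After 6 (firstChild): nav
After 7 (lastChild): nav (no-op, stayed)
After 8 (parentNode): h2
After 9 (firstChild): nav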